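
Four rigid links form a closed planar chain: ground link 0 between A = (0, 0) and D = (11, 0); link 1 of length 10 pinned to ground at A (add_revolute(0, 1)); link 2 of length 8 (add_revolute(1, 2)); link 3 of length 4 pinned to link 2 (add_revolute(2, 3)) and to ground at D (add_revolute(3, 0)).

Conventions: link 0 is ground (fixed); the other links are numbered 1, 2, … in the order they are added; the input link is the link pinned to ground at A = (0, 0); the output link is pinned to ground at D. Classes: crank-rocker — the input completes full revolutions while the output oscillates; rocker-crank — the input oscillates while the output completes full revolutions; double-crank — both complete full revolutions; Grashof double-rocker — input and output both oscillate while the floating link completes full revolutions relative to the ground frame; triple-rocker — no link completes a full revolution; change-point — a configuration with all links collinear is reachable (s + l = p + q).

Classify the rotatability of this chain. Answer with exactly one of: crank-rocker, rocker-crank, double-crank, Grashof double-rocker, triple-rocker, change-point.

lengths: ground=11, input=10, coupler=8, output=4
sorted: s=4 (shortest), l=11 (longest), p+q=18
s + l = 15 vs p + q = 18
s + l < p + q (Grashof) with shortest = output link → rocker-crank

rocker-crank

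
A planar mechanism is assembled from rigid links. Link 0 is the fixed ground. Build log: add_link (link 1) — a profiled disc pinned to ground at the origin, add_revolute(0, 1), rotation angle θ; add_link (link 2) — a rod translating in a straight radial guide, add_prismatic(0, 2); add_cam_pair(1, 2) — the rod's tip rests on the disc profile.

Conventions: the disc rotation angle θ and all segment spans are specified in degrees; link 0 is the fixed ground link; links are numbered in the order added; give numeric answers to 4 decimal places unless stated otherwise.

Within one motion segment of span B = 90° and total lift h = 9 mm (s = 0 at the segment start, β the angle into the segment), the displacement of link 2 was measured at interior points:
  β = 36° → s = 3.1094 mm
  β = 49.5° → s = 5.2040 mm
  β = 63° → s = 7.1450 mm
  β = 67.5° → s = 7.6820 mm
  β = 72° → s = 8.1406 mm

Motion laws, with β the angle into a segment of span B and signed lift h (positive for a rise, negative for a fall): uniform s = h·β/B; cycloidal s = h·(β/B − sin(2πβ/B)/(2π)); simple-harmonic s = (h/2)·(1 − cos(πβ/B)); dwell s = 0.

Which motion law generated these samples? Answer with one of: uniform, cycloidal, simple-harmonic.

candidates at β/B = r: uniform s = h·r (linear in β); cycloidal s = h·(r − sin(2πr)/(2π)); simple-harmonic s = (h/2)(1 − cos(πr))
β=36°: printed 3.1094 | uniform 3.6000, cycloidal 2.7581, simple-harmonic 3.1094
β=49.5°: printed 5.2040 | uniform 4.9500, cycloidal 5.3926, simple-harmonic 5.2040
β=63°: printed 7.1450 | uniform 6.3000, cycloidal 7.6623, simple-harmonic 7.1450
β=67.5°: printed 7.6820 | uniform 6.7500, cycloidal 8.1824, simple-harmonic 7.6820
β=72°: printed 8.1406 | uniform 7.2000, cycloidal 8.5623, simple-harmonic 8.1406
only one law matches every sample → simple-harmonic

simple-harmonic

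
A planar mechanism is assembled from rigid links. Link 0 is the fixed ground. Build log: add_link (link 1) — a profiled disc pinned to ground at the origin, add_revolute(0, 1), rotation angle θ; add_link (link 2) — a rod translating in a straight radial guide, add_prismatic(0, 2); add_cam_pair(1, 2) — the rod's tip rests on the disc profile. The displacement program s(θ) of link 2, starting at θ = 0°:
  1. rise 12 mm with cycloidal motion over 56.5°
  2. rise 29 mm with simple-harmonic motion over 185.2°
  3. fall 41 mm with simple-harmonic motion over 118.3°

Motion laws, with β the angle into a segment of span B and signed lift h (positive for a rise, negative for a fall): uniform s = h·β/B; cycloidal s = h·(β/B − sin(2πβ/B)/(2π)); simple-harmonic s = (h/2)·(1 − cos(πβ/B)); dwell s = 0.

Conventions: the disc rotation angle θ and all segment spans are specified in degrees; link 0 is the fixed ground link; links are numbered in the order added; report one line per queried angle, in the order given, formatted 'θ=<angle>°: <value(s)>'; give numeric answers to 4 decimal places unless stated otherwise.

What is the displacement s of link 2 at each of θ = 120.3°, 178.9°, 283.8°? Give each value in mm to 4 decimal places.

seg 1 [0°–56.5°] cycloidal, h=12: full span → s += 12 → s = 12.0000
seg 2 [56.5°–241.7°] simple-harmonic, h=29: θ=120.3° here. β=63.8, B=185.2. 29/2·(1 − cos(π·0.3445)) = 7.6946 → s = 19.6946
seg 2 [56.5°–241.7°] simple-harmonic, h=29: θ=178.9° here. β=122.4, B=185.2. 29/2·(1 − cos(π·0.6609)) = 21.5216 → s = 33.5216
seg 2 [56.5°–241.7°] simple-harmonic, h=29: full span → s += 29 → s = 41.0000
seg 3 [241.7°–360°] simple-harmonic, h=-41: θ=283.8° here. β=42.1, B=118.3. -41/2·(1 − cos(π·0.3559)) = -11.5319 → s = 29.4681

θ=120.3°: 19.6946
θ=178.9°: 33.5216
θ=283.8°: 29.4681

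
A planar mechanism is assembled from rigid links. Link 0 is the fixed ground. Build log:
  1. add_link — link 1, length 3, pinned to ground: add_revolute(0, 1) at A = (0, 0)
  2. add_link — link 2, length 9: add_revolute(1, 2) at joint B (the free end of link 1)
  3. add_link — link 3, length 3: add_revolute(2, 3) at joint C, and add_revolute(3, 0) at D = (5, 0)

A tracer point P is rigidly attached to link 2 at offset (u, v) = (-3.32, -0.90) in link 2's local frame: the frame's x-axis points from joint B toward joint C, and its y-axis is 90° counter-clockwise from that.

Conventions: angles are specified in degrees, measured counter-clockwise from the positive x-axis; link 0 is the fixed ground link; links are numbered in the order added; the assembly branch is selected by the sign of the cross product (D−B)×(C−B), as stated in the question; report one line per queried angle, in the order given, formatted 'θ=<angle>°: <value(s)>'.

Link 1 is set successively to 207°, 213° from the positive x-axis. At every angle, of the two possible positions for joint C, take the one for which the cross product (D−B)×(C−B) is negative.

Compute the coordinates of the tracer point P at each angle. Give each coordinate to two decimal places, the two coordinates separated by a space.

A=(0,0), D=(5.00,0)
θ=207°: B = A + 3.00·(cos207°, sin207°) = (-2.6730, -1.3620)
θ=207°: |BD| = 7.7930
θ=207°: circle(B,9.00) ∩ circle(D,3.00): a=8.5160, h=2.9116
θ=207°:   candidates: C₊=(5.2031,2.9931) cross=22.690; C₋=(6.2208,-2.7404) cross=-22.690
θ=207°:   branch - wants cross < 0 → take C=(6.2208,-2.7404) (cross=-22.690)
θ=207°: ex = (C−B)/|BC| = (0.9882,-0.1532); ey = (0.1532,0.9882)
θ=207°: P = B + -3.32·ex + -0.90·ey = (-6.0917,-1.7429)
θ=213°: B = A + 3.00·(cos213°, sin213°) = (-2.5160, -1.6339)
θ=213°: |BD| = 7.6916
θ=213°: circle(B,9.00) ∩ circle(D,3.00): a=8.5262, h=2.8815
θ=213°:   candidates: C₊=(5.2035,2.9931) cross=22.164; C₋=(6.4277,-2.6385) cross=-22.164
θ=213°:   branch - wants cross < 0 → take C=(6.4277,-2.6385) (cross=-22.164)
θ=213°: ex = (C−B)/|BC| = (0.9938,-0.1116); ey = (0.1116,0.9938)
θ=213°: P = B + -3.32·ex + -0.90·ey = (-5.9157,-2.1577)

θ=207°: -6.09 -1.74
θ=213°: -5.92 -2.16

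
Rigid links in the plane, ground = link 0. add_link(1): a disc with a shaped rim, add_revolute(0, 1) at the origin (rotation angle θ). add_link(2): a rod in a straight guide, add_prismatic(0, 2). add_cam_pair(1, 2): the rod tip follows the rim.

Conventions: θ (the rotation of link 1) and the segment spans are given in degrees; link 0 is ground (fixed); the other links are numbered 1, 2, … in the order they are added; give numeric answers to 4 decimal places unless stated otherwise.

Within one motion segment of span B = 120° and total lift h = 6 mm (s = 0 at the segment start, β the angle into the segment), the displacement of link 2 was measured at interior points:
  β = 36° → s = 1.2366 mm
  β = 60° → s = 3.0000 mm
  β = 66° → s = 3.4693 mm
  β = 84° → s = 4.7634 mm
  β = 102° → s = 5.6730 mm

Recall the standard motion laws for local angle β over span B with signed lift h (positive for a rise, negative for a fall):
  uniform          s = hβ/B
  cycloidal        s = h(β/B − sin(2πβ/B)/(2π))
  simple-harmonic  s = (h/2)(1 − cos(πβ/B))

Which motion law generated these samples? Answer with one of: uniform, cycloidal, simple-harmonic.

candidates at β/B = r: uniform s = h·r (linear in β); cycloidal s = h·(r − sin(2πr)/(2π)); simple-harmonic s = (h/2)(1 − cos(πr))
β=36°: printed 1.2366 | uniform 1.8000, cycloidal 0.8918, simple-harmonic 1.2366
β=60°: printed 3.0000 | uniform 3.0000, cycloidal 3.0000, simple-harmonic 3.0000
β=66°: printed 3.4693 | uniform 3.3000, cycloidal 3.5951, simple-harmonic 3.4693
β=84°: printed 4.7634 | uniform 4.2000, cycloidal 5.1082, simple-harmonic 4.7634
β=102°: printed 5.6730 | uniform 5.1000, cycloidal 5.8726, simple-harmonic 5.6730
only one law matches every sample → simple-harmonic

simple-harmonic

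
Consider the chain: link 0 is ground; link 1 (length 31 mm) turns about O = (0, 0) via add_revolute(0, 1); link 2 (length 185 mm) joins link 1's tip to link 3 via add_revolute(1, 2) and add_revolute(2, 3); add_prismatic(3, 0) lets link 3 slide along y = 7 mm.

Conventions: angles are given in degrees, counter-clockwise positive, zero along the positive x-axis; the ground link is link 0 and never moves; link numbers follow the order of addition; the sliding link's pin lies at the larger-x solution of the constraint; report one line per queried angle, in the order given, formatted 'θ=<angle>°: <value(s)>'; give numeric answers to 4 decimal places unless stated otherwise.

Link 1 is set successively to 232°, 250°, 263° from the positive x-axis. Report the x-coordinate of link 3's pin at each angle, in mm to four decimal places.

geometry: r = 31 mm, L = 185 mm, e = 7 mm
θ=232°: crank pin P = (r cos θ, r sin θ) = (-19.085506, -24.428333)
θ=232°: h = r sin θ − e = -24.428333 − 7 = -31.428333
θ=232°: x = r cos θ + √(L² − h²) = -19.085506 + 182.310888 = 163.225382
θ=250°: crank pin P = (r cos θ, r sin θ) = (-10.602624, -29.130471)
θ=250°: h = r sin θ − e = -29.130471 − 7 = -36.130471
θ=250°: x = r cos θ + √(L² − h²) = -10.602624 + 181.437562 = 170.834938
θ=263°: crank pin P = (r cos θ, r sin θ) = (-3.777950, -30.768931)
θ=263°: h = r sin θ − e = -30.768931 − 7 = -37.768931
θ=263°: x = r cos θ + √(L² − h²) = -3.777950 + 181.103583 = 177.325634

θ=232°: 163.2254
θ=250°: 170.8349
θ=263°: 177.3256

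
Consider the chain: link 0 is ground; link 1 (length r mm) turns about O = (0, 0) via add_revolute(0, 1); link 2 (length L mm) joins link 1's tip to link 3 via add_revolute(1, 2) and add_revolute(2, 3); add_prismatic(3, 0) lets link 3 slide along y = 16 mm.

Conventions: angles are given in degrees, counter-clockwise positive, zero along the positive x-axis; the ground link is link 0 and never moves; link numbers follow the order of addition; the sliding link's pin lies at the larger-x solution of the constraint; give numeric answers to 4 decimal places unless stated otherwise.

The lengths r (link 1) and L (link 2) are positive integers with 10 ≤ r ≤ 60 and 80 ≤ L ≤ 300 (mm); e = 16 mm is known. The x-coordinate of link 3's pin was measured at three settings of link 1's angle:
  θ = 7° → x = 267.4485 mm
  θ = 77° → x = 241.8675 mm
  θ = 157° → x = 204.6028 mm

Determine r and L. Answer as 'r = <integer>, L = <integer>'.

constraint per measurement: (x − r cos θ)² + (r sin θ − e)² = L²
subtracting the θ₁ and θ₂ equations cancels the r² and L² terms:
r = (x₁² − x₂²) / (2[(x₁cos θ₁ + e sin θ₁) − (x₂cos θ₂ + e sin θ₂)]) = 32.9999 → r = 33
L² = (x₁ − r cos θ₁)² + (r sin θ₁ − e)² = 55224.9775 → L = 235.0000 → L = 235
check at θ₃=157°: x = 204.6028 (printed 204.6028) ✓

r = 33, L = 235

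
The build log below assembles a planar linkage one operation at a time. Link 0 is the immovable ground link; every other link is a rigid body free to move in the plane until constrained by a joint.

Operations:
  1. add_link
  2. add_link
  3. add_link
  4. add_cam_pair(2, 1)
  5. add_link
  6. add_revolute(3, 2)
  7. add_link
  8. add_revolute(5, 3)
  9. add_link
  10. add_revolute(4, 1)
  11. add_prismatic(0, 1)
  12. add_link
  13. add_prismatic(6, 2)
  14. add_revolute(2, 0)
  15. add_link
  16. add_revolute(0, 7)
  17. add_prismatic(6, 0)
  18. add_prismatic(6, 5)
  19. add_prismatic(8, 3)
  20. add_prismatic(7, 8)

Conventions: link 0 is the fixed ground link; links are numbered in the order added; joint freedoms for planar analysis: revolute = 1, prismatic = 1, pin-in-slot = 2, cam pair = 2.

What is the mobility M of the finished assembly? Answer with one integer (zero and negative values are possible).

link 0 = ground. State L|J1|J2 = 1|0|0
+link1  2|0|0
+link2  3|0|0
+link3  4|0|0
C(2,1) f=2→J2  4|0|1
+link4  5|0|1
R(3,2) f=1→J1  5|1|1
+link5  6|1|1
R(5,3) f=1→J1  6|2|1
+link6  7|2|1
R(4,1) f=1→J1  7|3|1
P(0,1) f=1→J1  7|4|1
+link7  8|4|1
P(6,2) f=1→J1  8|5|1
R(2,0) f=1→J1  8|6|1
+link8  9|6|1
R(0,7) f=1→J1  9|7|1
P(6,0) f=1→J1  9|8|1
P(6,5) f=1→J1  9|9|1
P(8,3) f=1→J1  9|10|1
P(7,8) f=1→J1  9|11|1
M = 3(9−1)−2·11−1 = 24−22−1 = 1

M = 1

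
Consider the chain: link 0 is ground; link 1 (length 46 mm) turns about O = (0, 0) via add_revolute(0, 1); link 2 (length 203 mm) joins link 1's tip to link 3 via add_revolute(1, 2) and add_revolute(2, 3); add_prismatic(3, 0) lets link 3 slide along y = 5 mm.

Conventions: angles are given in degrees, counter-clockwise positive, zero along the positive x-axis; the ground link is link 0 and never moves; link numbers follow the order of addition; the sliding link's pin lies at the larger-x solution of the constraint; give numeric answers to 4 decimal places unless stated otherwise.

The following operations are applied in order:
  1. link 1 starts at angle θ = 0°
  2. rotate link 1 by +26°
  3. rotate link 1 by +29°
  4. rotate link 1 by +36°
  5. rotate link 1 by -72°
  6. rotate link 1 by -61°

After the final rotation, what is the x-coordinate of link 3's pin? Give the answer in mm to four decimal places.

geometry: r = 46 mm, L = 203 mm, e = 5 mm; θ starts at 0°
rotate link 1 by +26°: θ ← 0° +26° = 26°
rotate link 1 by +29°: θ ← 26° +29° = 55°
rotate link 1 by +36°: θ ← 55° +36° = 91°
rotate link 1 by -72°: θ ← 91° -72° = 19°
rotate link 1 by -61°: θ ← 19° -61° = -42°
crank pin P = (r cos θ, r sin θ) = (34.184662, -30.780008)
h = r sin θ − e = -30.780008 − 5 = -35.780008
x = r cos θ + √(L² − h²) = 34.184662 + 199.821898 = 234.006560

234.0066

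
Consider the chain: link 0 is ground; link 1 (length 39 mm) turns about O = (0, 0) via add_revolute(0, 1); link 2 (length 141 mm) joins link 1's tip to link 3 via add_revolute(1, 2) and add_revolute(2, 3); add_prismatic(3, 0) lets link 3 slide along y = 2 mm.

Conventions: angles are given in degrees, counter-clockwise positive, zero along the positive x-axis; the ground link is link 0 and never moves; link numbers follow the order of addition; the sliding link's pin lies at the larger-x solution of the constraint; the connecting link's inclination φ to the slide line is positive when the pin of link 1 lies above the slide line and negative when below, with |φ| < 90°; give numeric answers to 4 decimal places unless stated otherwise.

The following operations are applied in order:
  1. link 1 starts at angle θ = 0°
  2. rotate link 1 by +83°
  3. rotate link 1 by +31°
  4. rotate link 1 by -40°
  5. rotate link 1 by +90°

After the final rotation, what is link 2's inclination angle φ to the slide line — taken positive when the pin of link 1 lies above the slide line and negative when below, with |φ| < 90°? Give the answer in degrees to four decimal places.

geometry: r = 39 mm, L = 141 mm, e = 2 mm; θ starts at 0°
rotate link 1 by +83°: θ ← 0° +83° = 83°
rotate link 1 by +31°: θ ← 83° +31° = 114°
rotate link 1 by -40°: θ ← 114° -40° = 74°
rotate link 1 by +90°: θ ← 74° +90° = 164°
h = r sin θ − e = 10.749857 − 2 = 8.749857
sin φ = h / L = 8.749857 / 141 = 0.06205572
φ = arcsin(0.06205572) = 3.557817°

3.5578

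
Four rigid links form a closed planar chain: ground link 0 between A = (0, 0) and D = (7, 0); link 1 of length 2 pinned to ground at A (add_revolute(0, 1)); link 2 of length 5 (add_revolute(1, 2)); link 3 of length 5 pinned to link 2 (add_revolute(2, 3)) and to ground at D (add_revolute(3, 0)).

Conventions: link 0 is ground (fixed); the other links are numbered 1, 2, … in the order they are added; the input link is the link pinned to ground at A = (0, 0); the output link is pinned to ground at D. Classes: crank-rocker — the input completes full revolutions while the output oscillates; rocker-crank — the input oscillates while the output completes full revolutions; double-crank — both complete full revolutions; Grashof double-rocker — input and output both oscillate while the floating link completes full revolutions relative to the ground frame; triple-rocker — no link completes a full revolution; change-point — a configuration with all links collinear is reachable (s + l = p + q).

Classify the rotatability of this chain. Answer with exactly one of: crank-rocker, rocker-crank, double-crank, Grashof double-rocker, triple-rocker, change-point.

lengths: ground=7, input=2, coupler=5, output=5
sorted: s=2 (shortest), l=7 (longest), p+q=10
s + l = 9 vs p + q = 10
s + l < p + q (Grashof) with shortest = input link → crank-rocker

crank-rocker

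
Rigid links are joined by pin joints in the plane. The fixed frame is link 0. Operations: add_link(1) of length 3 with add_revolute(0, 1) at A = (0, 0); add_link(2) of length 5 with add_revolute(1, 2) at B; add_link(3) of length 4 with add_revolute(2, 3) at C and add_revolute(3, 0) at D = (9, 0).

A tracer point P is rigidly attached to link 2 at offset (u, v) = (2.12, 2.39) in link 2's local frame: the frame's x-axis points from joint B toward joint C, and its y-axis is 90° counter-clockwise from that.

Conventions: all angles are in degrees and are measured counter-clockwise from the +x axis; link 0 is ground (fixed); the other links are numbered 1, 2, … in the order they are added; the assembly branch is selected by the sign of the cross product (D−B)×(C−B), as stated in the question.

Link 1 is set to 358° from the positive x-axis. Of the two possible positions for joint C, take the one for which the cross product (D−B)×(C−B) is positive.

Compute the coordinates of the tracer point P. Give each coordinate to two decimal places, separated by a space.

A=(0,0), D=(9.00,0)
B = A + 3.00·(cos358°, sin358°) = (2.9982, -0.1047)
|BD| = 6.0027
circle(B,5.00) ∩ circle(D,4.00): a=3.7510, h=3.3060
  candidates: C₊=(6.6910,3.2662) cross=19.845; C₋=(6.8063,-3.3448) cross=-19.845
  branch + wants cross > 0 → take C=(6.6910,3.2662) (cross=19.845)
ex = (C−B)/|BC| = (0.7386,0.6742); ey = (-0.6742,0.7386)
P = B + 2.12·ex + 2.39·ey = (2.9526,3.0897)

2.95 3.09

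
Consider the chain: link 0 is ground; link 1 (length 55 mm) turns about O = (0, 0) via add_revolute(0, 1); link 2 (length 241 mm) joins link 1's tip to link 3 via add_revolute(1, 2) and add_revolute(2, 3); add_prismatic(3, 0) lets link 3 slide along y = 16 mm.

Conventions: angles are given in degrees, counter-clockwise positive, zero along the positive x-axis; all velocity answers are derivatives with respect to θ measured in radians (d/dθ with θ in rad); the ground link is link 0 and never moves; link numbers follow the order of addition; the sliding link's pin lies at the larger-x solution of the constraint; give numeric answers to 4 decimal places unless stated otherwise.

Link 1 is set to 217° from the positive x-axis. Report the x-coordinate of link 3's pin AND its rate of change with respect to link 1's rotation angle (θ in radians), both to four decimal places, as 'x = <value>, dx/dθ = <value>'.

geometry: r = 55 mm, L = 241 mm, e = 16 mm
crank pin P = (r cos θ, r sin θ) = (-43.924953, -33.099826)
h = r sin θ − e = -33.099826 − 16 = -49.099826
x = r cos θ + √(L² − h²) = -43.924953 + 235.945348 = 192.020395
dx/dθ = −r sin θ − h·r cos θ/√(L² − h²) (θ in radians; h = -49.099826) = 23.959118

x = 192.0204, dx/dθ = 23.9591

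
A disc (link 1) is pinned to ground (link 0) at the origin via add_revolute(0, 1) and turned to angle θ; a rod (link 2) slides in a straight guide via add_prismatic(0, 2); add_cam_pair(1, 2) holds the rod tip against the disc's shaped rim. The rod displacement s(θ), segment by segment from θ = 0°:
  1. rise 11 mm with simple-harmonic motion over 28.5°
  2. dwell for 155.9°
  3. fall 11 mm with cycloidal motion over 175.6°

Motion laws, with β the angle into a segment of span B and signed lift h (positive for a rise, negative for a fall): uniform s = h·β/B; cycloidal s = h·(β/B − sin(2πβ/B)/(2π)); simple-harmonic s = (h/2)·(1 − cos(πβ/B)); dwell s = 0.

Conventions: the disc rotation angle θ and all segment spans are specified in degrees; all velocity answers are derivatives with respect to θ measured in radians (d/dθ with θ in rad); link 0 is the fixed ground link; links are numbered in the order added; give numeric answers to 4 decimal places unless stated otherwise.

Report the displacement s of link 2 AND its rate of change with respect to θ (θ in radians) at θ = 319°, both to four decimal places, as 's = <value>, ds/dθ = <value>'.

segment 1 (0° to 28.5°, simple-harmonic, h = 11) is passed completely: s = 0.0000 + (11) = 11.0000
segment 2 (28.5° to 184.4°, dwell): s unchanged at 11.0000
θ = 319° falls in segment 3 (184.4° to 360°, cycloidal, h = -11): β = 319 − 184.4 = 134.6°, B = 175.6°; Δs = -11·(0.7665 − sin(2π·0.7665)/(2π)) = -10.1730; s = 11.0000 − 10.1730 = 0.8270
velocity in seg [184.4°–360°] (cycloidal), θ in radians: β = 134.6° = 2.3492 rad, B = 175.6° = 3.0648 rad; ds/dθ = (h/B)(1 − cos(2πβ/B)) = ((-11)/3.0648)(1 − cos(2π·0.7665)) = -3.217382 mm/rad

s = 0.8270, ds/dθ = -3.2174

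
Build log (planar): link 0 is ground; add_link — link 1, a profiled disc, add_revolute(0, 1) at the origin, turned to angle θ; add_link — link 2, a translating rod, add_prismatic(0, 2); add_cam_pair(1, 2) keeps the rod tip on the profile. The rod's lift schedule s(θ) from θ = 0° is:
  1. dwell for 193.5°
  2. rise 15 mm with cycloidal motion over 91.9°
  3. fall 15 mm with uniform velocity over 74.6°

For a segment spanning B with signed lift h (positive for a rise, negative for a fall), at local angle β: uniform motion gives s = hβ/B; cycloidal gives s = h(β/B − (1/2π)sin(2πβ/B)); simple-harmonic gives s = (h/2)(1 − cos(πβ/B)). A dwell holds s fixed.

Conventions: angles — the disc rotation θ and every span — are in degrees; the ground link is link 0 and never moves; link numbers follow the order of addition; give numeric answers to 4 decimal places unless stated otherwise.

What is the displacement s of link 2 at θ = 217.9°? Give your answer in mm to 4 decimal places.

seg 1 [0°–193.5°] dwell: s stays 0.0000
seg 2 [193.5°–285.4°] cycloidal, h=15: θ=217.9° here. β=24.4, B=91.9. 15·(0.2655 − sin(2π·0.2655)/(2π)) = 1.6066 → s = 1.6066

1.6066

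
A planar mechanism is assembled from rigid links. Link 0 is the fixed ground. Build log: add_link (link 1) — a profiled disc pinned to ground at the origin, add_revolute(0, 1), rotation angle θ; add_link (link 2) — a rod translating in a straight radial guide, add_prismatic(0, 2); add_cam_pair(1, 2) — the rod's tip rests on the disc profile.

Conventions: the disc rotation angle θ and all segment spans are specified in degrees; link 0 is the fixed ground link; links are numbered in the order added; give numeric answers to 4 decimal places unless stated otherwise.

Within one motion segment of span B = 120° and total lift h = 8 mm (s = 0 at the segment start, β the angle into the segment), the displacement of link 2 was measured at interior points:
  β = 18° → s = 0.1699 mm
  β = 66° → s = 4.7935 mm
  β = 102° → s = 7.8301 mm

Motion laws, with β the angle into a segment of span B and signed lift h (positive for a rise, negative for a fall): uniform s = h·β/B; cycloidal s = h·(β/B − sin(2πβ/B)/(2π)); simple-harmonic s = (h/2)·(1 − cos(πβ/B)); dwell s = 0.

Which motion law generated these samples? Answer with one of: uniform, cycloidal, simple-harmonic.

candidates at β/B = r: uniform s = h·r (linear in β); cycloidal s = h·(r − sin(2πr)/(2π)); simple-harmonic s = (h/2)(1 − cos(πr))
β=18°: printed 0.1699 | uniform 1.2000, cycloidal 0.1699, simple-harmonic 0.4360
β=66°: printed 4.7935 | uniform 4.4000, cycloidal 4.7935, simple-harmonic 4.6257
β=102°: printed 7.8301 | uniform 6.8000, cycloidal 7.8301, simple-harmonic 7.5640
only one law matches every sample → cycloidal

cycloidal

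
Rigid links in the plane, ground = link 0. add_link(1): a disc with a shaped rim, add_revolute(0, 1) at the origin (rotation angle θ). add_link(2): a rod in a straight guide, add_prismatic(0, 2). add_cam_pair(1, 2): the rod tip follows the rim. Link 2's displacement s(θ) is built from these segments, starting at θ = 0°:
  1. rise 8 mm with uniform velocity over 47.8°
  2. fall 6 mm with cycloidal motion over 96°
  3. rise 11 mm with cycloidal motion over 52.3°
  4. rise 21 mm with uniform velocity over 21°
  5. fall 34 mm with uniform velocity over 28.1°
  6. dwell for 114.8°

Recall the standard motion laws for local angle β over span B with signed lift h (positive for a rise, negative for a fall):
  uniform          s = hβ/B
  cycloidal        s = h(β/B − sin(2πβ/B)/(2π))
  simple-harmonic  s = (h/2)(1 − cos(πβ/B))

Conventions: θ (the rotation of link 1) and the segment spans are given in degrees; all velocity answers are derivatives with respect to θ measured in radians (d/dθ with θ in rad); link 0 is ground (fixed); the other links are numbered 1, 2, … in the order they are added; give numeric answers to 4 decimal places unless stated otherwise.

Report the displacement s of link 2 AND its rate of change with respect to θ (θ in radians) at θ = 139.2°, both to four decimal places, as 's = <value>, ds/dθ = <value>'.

segment 1 (0° to 47.8°, uniform, h = 8) is passed completely: s = 0.0000 + (8) = 8.0000
θ = 139.2° falls in segment 2 (47.8° to 143.8°, cycloidal, h = -6): β = 139.2 − 47.8 = 91.4°, B = 96°; Δs = -6·(0.9521 − sin(2π·0.9521)/(2π)) = -5.9957; s = 8.0000 − 5.9957 = 2.0043
velocity in seg [47.8°–143.8°] (cycloidal), θ in radians: β = 91.4° = 1.5952 rad, B = 96° = 1.6755 rad; ds/dθ = (h/B)(1 − cos(2πβ/B)) = ((-6)/1.6755)(1 − cos(2π·0.9521)) = -0.161073 mm/rad

s = 2.0043, ds/dθ = -0.1611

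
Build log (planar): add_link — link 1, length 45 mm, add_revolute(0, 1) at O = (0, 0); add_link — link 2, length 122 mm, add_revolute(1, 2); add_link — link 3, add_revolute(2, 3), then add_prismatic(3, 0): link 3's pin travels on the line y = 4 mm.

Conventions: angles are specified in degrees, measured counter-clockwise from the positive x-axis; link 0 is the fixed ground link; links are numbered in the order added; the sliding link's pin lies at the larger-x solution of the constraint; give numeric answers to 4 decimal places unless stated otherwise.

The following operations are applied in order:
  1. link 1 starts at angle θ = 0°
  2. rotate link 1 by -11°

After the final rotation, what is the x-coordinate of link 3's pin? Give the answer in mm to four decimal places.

geometry: r = 45 mm, L = 122 mm, e = 4 mm; θ starts at 0°
rotate link 1 by -11°: θ ← 0° -11° = -11°
crank pin P = (r cos θ, r sin θ) = (44.173223, -8.586405)
h = r sin θ − e = -8.586405 − 4 = -12.586405
x = r cos θ + √(L² − h²) = 44.173223 + 121.349011 = 165.522234

165.5222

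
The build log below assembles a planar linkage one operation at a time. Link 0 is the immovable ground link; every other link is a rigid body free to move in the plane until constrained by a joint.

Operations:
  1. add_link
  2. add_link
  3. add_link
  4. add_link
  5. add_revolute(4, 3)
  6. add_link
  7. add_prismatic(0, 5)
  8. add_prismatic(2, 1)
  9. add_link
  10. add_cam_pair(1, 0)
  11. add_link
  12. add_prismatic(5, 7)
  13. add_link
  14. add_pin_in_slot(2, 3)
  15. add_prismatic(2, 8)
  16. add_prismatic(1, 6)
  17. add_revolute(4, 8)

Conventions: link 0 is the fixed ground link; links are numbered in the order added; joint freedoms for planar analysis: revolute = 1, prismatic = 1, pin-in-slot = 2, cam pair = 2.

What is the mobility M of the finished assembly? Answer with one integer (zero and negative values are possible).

L=1 J1=0 J2=0
add link → L=2 J1=0 J2=0
add link → L=3 J1=0 J2=0
add link → L=4 J1=0 J2=0
add link → L=5 J1=0 J2=0
R@4,3 dof=1 J1 → L=5 J1=1 J2=0
add link → L=6 J1=1 J2=0
P@0,5 dof=1 J1 → L=6 J1=2 J2=0
P@2,1 dof=1 J1 → L=6 J1=3 J2=0
add link → L=7 J1=3 J2=0
C@1,0 dof=2 J2 → L=7 J1=3 J2=1
add link → L=8 J1=3 J2=1
P@5,7 dof=1 J1 → L=8 J1=4 J2=1
add link → L=9 J1=4 J2=1
PS@2,3 dof=2 J2 → L=9 J1=4 J2=2
P@2,8 dof=1 J1 → L=9 J1=5 J2=2
P@1,6 dof=1 J1 → L=9 J1=6 J2=2
R@4,8 dof=1 J1 → L=9 J1=7 J2=2
M=3(L−1)−2J1−J2=3·8−2·7−2=8

M = 8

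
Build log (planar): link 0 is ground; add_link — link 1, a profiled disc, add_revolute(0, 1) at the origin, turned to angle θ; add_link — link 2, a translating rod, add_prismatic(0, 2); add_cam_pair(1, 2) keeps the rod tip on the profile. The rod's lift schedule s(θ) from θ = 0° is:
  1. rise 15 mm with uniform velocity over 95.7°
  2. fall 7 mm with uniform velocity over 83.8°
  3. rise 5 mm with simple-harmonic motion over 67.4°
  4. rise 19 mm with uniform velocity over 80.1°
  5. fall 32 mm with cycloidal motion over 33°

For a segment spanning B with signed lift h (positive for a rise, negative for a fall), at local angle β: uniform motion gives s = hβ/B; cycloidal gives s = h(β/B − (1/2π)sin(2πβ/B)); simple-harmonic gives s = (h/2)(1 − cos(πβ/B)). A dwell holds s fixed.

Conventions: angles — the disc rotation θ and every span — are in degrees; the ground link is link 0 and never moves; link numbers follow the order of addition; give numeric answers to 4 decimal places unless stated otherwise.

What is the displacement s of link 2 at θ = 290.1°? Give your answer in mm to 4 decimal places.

seg 1 [0°–95.7°] uniform, h=15: full span → s += 15 → s = 15.0000
seg 2 [95.7°–179.5°] uniform, h=-7: full span → s += -7 → s = 8.0000
seg 3 [179.5°–246.9°] simple-harmonic, h=5: full span → s += 5 → s = 13.0000
seg 4 [246.9°–327°] uniform, h=19: θ=290.1° here. β=43.2, B=80.1. 19·43.2/80.1 = 10.2472 → s = 23.2472

23.2472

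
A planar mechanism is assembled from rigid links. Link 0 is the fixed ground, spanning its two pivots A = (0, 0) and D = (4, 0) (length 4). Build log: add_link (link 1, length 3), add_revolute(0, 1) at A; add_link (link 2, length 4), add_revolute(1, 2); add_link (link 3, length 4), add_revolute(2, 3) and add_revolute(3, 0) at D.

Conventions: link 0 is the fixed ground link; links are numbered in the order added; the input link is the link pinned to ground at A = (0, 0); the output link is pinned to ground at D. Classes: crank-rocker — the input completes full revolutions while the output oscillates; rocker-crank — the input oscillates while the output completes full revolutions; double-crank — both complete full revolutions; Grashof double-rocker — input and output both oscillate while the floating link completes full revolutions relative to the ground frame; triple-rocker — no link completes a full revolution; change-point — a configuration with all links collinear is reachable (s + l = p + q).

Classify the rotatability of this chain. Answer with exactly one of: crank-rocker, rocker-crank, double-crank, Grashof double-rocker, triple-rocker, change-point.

lengths: ground=4, input=3, coupler=4, output=4
sorted: s=3 (shortest), l=4 (longest), p+q=8
s + l = 7 vs p + q = 8
s + l < p + q (Grashof) with shortest = input link → crank-rocker

crank-rocker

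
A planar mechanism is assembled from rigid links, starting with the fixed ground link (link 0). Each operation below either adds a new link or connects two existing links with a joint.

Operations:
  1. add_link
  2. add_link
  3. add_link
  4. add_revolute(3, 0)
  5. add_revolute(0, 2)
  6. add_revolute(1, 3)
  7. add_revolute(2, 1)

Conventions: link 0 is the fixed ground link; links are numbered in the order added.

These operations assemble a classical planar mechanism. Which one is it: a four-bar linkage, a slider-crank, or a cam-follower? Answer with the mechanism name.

links: 4 (incl. ground); joints: 4 revolute, 0 prismatic, 0 higher (cam) pair, forming one closed loop
4 links in a single 4R loop → four-bar linkage

four-bar linkage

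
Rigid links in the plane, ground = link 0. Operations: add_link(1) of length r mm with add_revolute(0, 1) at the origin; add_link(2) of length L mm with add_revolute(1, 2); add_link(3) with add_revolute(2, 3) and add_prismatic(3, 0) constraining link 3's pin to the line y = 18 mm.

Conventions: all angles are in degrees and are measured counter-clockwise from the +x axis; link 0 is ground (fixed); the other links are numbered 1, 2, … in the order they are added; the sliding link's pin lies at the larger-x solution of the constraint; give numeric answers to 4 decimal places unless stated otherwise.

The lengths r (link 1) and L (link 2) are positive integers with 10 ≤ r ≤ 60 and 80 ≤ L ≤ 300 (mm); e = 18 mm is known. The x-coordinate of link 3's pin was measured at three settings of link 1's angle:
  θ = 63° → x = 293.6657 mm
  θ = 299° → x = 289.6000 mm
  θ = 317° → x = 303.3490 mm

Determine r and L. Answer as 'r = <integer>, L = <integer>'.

constraint per measurement: (x − r cos θ)² + (r sin θ − e)² = L²
subtracting the θ₁ and θ₂ equations cancels the r² and L² terms:
r = (x₁² − x₂²) / (2[(x₁cos θ₁ + e sin θ₁) − (x₂cos θ₂ + e sin θ₂)]) = 48.0001 → r = 48
L² = (x₁ − r cos θ₁)² + (r sin θ₁ − e)² = 74529.0260 → L = 273.0000 → L = 273
check at θ₃=317°: x = 303.3490 (printed 303.3490) ✓

r = 48, L = 273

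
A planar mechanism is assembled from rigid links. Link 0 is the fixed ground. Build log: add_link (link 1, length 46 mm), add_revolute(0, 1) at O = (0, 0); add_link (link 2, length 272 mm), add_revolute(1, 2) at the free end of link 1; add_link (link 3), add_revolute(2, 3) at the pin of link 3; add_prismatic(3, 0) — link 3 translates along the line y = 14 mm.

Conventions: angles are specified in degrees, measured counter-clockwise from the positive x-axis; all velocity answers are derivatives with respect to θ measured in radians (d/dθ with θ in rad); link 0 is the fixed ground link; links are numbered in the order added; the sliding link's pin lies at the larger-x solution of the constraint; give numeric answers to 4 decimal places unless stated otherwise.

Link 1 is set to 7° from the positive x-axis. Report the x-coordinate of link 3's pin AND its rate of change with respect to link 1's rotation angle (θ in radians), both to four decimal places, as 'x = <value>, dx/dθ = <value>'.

geometry: r = 46 mm, L = 272 mm, e = 14 mm
crank pin P = (r cos θ, r sin θ) = (45.657123, 5.605990)
h = r sin θ − e = 5.605990 − 14 = -8.394010
x = r cos θ + √(L² − h²) = 45.657123 + 271.870448 = 317.527571
dx/dθ = −r sin θ − h·r cos θ/√(L² − h²) (θ in radians; h = -8.394010) = -4.196324

x = 317.5276, dx/dθ = -4.1963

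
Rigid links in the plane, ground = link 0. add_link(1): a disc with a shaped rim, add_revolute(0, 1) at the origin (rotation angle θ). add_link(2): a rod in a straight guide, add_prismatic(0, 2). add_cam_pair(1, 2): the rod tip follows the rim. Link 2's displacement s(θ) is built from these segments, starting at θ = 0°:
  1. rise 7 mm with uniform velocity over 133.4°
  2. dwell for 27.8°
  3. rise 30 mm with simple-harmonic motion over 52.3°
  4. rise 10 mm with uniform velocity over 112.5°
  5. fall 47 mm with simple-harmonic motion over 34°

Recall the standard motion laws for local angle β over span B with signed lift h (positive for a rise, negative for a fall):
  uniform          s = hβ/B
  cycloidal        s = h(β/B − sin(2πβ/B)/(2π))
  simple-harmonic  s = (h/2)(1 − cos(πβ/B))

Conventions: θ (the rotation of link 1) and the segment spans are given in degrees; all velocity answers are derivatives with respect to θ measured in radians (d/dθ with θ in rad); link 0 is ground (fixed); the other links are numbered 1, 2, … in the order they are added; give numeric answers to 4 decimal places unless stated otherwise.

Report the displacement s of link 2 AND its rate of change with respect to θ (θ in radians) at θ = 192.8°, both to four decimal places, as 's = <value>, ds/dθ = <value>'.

segment 1 (0° to 133.4°, uniform, h = 7) is passed completely: s = 0.0000 + (7) = 7.0000
segment 2 (133.4° to 161.2°, dwell): s unchanged at 7.0000
θ = 192.8° falls in segment 3 (161.2° to 213.5°, simple-harmonic, h = 30): β = 192.8 − 161.2 = 31.6°, B = 52.3°; Δs = 30/2·(1 − cos(π·0.6042)) = 19.8234; s = 7.0000 + 19.8234 = 26.8234
velocity in seg [161.2°–213.5°] (simple-harmonic), θ in radians: β = 31.6° = 0.5515 rad, B = 52.3° = 0.9128 rad; ds/dθ = (πh/(2B)) sin(πβ/B) = (π·30/(2·0.9128)) sin(π·0.6042) = 48.883417 mm/rad

s = 26.8234, ds/dθ = 48.8834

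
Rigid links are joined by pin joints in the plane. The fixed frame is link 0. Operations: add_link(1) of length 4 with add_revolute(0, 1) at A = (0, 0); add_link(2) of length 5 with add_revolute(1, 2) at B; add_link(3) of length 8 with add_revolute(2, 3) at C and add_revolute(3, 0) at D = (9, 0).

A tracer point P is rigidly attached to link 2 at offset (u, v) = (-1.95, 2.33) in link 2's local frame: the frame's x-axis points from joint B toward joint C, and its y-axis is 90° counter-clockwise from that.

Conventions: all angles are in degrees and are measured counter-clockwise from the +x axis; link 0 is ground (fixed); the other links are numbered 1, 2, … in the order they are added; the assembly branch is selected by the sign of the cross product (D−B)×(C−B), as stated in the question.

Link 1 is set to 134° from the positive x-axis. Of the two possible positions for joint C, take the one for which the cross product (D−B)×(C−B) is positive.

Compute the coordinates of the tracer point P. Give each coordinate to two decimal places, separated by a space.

A=(0,0), D=(9.00,0)
B = A + 4.00·(cos134°, sin134°) = (-2.7786, 2.8774)
|BD| = 12.1250
circle(B,5.00) ∩ circle(D,8.00): a=4.4542, h=2.2715
  candidates: C₊=(2.0874,4.0269) cross=27.542; C₋=(1.0093,-0.3863) cross=-27.542
  branch + wants cross > 0 → take C=(2.0874,4.0269) (cross=27.542)
ex = (C−B)/|BC| = (0.9732,0.2299); ey = (-0.2299,0.9732)
P = B + -1.95·ex + 2.33·ey = (-5.2121,4.6966)

-5.21 4.70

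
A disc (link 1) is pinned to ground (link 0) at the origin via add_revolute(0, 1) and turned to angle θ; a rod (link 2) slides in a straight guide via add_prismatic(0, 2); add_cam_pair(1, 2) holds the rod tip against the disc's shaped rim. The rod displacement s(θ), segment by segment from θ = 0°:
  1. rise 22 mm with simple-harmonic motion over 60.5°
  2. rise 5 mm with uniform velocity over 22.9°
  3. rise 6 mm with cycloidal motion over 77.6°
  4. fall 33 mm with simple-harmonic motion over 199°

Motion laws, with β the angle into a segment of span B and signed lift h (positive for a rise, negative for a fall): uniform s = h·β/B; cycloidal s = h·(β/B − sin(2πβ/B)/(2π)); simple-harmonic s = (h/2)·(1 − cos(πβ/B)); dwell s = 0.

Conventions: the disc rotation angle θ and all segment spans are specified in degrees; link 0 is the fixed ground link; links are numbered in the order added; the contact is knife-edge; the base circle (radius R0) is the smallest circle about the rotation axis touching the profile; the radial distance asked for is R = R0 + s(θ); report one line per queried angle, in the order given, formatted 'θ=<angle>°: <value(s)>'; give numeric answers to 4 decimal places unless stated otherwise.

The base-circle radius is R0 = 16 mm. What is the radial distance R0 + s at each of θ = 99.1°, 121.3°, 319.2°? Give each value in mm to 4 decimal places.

segment 1 (0° to 60.5°, simple-harmonic, h = 22) is passed completely: s = 0.0000 + (22) = 22.0000
segment 2 (60.5° to 83.4°, uniform, h = 5) is passed completely: s = 22.0000 + (5) = 27.0000
θ = 99.1° falls in segment 3 (83.4° to 161°, cycloidal, h = 6): β = 99.1 − 83.4 = 15.7°, B = 77.6°; Δs = 6·(0.2023 − sin(2π·0.2023)/(2π)) = 0.3015; s = 27.0000 + 0.3015 = 27.3015
θ = 121.3° falls in segment 3 (83.4° to 161°, cycloidal, h = 6): β = 121.3 − 83.4 = 37.9°, B = 77.6°; Δs = 6·(0.4884 − sin(2π·0.4884)/(2π)) = 2.8609; s = 27.0000 + 2.8609 = 29.8609
segment 3 (83.4° to 161°, cycloidal, h = 6) is passed completely: s = 27.0000 + (6) = 33.0000
θ = 319.2° falls in segment 4 (161° to 360°, simple-harmonic, h = -33): β = 319.2 − 161 = 158.2°, B = 199°; Δs = -33/2·(1 − cos(π·0.7950)) = -29.6940; s = 33.0000 − 29.6940 = 3.3060
θ=99.1°: R = R0 + s = 16 + 27.3015 = 43.3015
θ=121.3°: R = R0 + s = 16 + 29.8609 = 45.8609
θ=319.2°: R = R0 + s = 16 + 3.3060 = 19.3060

θ=99.1°: 43.3015
θ=121.3°: 45.8609
θ=319.2°: 19.3060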